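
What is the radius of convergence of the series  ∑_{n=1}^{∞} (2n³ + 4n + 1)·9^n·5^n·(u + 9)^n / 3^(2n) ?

R = 1/5

By the ratio test, |a_{n+1}/a_n| = [(2(n+1)³ + 4(n+1) + 1)/(2n³ + 4n + 1)] · 9·5/9 → 5.
Hence the series converges for |u + 9| < 1/(5) = 1/5, so the radius of convergence is 1/5.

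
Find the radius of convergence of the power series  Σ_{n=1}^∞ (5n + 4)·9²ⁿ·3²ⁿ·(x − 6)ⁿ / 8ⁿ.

R = 8/729

Ratio test: |a_{n+1}/a_n| = [(5(n+1) + 4)/(5n + 4)] · 81·9/8 → 729/8 as n → ∞.
Hence the series converges for |x − 6| < 1/(729/8) = 8/729, so the radius of convergence is 8/729.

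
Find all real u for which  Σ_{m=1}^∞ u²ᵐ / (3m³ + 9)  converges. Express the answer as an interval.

Apply the ratio test: |a_{m+1}| / |a_m| = (3m³ + 9)/(3(m+1)³ + 9), which tends to 1 as m → ∞.
Since the exponent of u increases by 2 each term, convergence requires |u|² < 1, hence R = 1.
At u = 1: the series is dominated by a constant times Σ 1/m³, which converges (p = 3 > 1).
Check u = -1: the series is dominated by a constant times Σ 1/m³, which converges (p = 3 > 1).

[-1, 1]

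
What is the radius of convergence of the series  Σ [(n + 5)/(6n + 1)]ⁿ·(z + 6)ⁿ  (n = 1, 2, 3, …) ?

R = 6

Applying the root test, |a_n|^(1/n) = (n + 5)/(6n + 1) → 1/6.
The series converges when 1/6 · |z + 6| < 1, giving R = 6.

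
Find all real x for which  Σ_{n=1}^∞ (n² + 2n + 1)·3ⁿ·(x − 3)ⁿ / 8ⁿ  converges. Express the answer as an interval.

By the ratio test, |a_{n+1}/a_n| = [((n+1)² + 2(n+1) + 1)/(n² + 2n + 1)] · 3/8 → 3/8.
Hence the series converges for |x − 3| < 1/(3/8) = 8/3, so the radius of convergence is 8/3.
Endpoint x = 17/3: the terms have absolute value of order n², which does not tend to 0, so the series diverges by the divergence test.
At x = 1/3: the terms have absolute value of order n², which does not tend to 0, so the series diverges by the divergence test.

(1/3, 17/3)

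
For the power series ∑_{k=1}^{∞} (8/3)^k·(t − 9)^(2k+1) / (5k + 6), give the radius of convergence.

R = √6/4

The ratio of consecutive coefficients is [(5k + 6)/(5(k+1) + 6)] · 8/3 → 8/3.
Successive powers of (t − 9) differ by 2, so the series converges when |t − 9|² · 8/3 < 1, i.e. |t − 9| < √(3/8). So R = √6/4.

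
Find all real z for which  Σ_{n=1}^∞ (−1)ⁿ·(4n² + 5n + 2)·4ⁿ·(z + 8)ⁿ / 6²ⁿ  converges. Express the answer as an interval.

The ratio of consecutive coefficients is [(4(n+1)² + 5(n+1) + 2)/(4n² + 5n + 2)] · 4/36 → 1/9.
Convergence for |z + 8| · 1/9 < 1, i.e. |z + 8| < 9. So R = 9.
At z = 1: the terms have absolute value of order n², which does not tend to 0, so the series diverges by the divergence test.
Endpoint z = -17: the terms do not tend to 0, so the series diverges.

(-17, 1)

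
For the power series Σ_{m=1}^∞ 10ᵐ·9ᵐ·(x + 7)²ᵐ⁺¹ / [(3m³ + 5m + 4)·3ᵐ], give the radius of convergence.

R = √30/30

Ratio test: |a_{m+1}/a_m| = [(3m³ + 5m + 4)/(3(m+1)³ + 5(m+1) + 4)] · 10·9/3 → 30 as m → ∞.
Writing y = (x + 7)², the series in y has radius 1/30, so |x + 7| < √(1/30) and R = √30/30.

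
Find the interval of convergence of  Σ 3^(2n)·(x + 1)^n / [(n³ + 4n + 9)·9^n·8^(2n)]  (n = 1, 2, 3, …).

Apply the ratio test: |a_{n+1}| / |a_n| = [(n³ + 4n + 9)/((n+1)³ + 4(n+1) + 9)] · 9/(9·64), which tends to 1/64 as n → ∞.
Convergence for |x + 1| · 1/64 < 1, i.e. |x + 1| < 64. So R = 64.
Check x = 63: the series is dominated by a constant times Σ 1/n³, which converges (p = 3 > 1).
When x = -65, the series is dominated by a constant times Σ 1/n³, which converges (p = 3 > 1).

[-65, 63]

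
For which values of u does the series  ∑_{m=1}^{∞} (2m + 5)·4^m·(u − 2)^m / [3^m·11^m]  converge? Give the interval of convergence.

(-25/4, 41/4)

By the ratio test, |a_{m+1}/a_m| = [(2(m+1) + 5)/(2m + 5)] · 4/(3·11) → 4/33.
The series converges when 4/33 · |u − 2| < 1, giving R = 33/4.
When u = 41/4, the terms do not tend to 0, so the series diverges.
At u = -25/4: the terms have absolute value of order m, which does not tend to 0, so the series diverges by the divergence test.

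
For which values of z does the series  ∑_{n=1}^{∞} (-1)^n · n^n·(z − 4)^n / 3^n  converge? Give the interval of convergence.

Applying the root test, |a_n|^(1/n) = n/3 → ∞.
Since the n-th root of |a_n| is unbounded, the series converges only at z = 4; R = 0.

{4}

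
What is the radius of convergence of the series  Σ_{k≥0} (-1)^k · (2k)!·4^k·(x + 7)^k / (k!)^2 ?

The ratio of consecutive coefficients is (2k+1)·(2k+2)/(k+1)² · 4 → 16.
The series converges when 16 · |x + 7| < 1, giving R = 1/16.

R = 1/16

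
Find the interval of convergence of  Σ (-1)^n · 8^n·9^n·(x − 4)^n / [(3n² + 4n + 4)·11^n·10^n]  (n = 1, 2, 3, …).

[89/36, 199/36]

Ratio test: |a_{n+1}/a_n| = [(3n² + 4n + 4)/(3(n+1)² + 4(n+1) + 4)] · 8·9/(11·10) → 36/55 as n → ∞.
The series converges when 36/55 · |x − 4| < 1, giving R = 55/36.
At x = 199/36: the terms are on the order of 1/n², so the series converges absolutely by comparison with the p-series (p = 2 > 1).
At x = 89/36: the terms are on the order of 1/n², so the series converges absolutely by comparison with the p-series (p = 2 > 1).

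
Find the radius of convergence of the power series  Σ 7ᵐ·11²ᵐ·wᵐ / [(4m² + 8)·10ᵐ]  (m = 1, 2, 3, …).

R = 10/847

The ratio of consecutive coefficients is [(4m² + 8)/(4(m+1)² + 8)] · 7·121/10 → 847/10.
Convergence for |w| · 847/10 < 1, i.e. |w| < 10/847. So R = 10/847.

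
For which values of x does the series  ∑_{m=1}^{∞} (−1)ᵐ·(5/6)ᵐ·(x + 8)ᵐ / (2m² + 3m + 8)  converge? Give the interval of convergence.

By the ratio test, |a_{m+1}/a_m| = [(2m² + 3m + 8)/(2(m+1)² + 3(m+1) + 8)] · 5/6 → 5/6.
Hence the series converges for |x + 8| < 1/(5/6) = 6/5, so the radius of convergence is 6/5.
When x = -34/5, the terms are on the order of 1/m², so the series converges absolutely by comparison with the p-series (p = 2 > 1).
Check x = -46/5: absolute convergence follows by limit comparison with Σ 1/m².

[-46/5, -34/5]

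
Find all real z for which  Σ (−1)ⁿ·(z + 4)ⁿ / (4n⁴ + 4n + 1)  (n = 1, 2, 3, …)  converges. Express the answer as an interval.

By the ratio test, |a_{n+1}/a_n| = (4n⁴ + 4n + 1)/(4(n+1)⁴ + 4(n+1) + 1) → 1.
So the series converges when |z + 4| < 1 and diverges when |z + 4| > 1; R = 1.
When z = -3, the terms are on the order of 1/n⁴, so the series converges absolutely by comparison with the p-series (p = 4 > 1).
When z = -5, the terms are on the order of 1/n⁴, so the series converges absolutely by comparison with the p-series (p = 4 > 1).

[-5, -3]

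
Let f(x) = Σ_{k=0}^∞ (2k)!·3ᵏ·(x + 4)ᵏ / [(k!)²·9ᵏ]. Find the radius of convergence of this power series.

Ratio test: |a_{k+1}/a_k| = (2k+1)·(2k+2)/(k+1)² · 3/9 → 4/3 as k → ∞.
Convergence for |x + 4| · 4/3 < 1, i.e. |x + 4| < 3/4. So R = 3/4.

R = 3/4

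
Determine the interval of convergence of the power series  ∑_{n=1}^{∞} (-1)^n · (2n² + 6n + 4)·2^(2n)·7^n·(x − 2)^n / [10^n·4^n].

By the ratio test, |a_{n+1}/a_n| = [(2(n+1)² + 6(n+1) + 4)/(2n² + 6n + 4)] · 4·7/(10·4) → 7/10.
Convergence for |x − 2| · 7/10 < 1, i.e. |x − 2| < 10/7. So R = 10/7.
At x = 24/7: the terms have absolute value of order n², which does not tend to 0, so the series diverges by the divergence test.
Check x = 4/7: the terms have absolute value of order n², which does not tend to 0, so the series diverges by the divergence test.

(4/7, 24/7)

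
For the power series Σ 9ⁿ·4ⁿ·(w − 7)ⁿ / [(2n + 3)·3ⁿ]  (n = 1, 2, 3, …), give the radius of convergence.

By the ratio test, |a_{n+1}/a_n| = [(2n + 3)/(2(n+1) + 3)] · 9·4/3 → 12.
Convergence for |w − 7| · 12 < 1, i.e. |w − 7| < 1/12. So R = 1/12.

R = 1/12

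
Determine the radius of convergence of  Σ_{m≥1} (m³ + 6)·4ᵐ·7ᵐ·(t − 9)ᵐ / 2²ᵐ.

By the ratio test, |a_{m+1}/a_m| = [((m+1)³ + 6)/(m³ + 6)] · 4·7/4 → 7.
The series converges when 7 · |t − 9| < 1, giving R = 1/7.

R = 1/7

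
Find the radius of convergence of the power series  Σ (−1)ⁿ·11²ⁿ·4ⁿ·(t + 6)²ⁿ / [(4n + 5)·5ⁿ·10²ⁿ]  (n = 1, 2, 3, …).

Ratio test: |a_{n+1}/a_n| = [(4n + 5)/(4(n+1) + 5)] · 121·4/(5·100) → 121/125 as n → ∞.
Writing y = (t + 6)², the series in y has radius 125/121, so |t + 6| < √(125/121) and R = 5√5/11.

R = 5√5/11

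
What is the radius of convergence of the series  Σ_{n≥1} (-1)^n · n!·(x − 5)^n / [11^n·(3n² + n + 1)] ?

By the ratio test, |a_{n+1}/a_n| = (n+1) · 1/11 · (3n² + n + 1)/(3(n+1)² + (n+1) + 1) → ∞.
The terms grow without bound for any (x − 5) ≠ 0, so R = 0 (convergence only at x = 5).

R = 0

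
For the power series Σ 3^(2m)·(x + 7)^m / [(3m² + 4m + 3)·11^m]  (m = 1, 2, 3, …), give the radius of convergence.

R = 11/9

Apply the ratio test: |a_{m+1}| / |a_m| = [(3m² + 4m + 3)/(3(m+1)² + 4(m+1) + 3)] · 9/11, which tends to 9/11 as m → ∞.
The series converges when 9/11 · |x + 7| < 1, giving R = 11/9.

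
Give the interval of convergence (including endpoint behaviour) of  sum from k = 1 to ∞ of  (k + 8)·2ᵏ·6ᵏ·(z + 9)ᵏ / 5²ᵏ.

Ratio test: |a_{k+1}/a_k| = [((k+1) + 8)/(k + 8)] · 2·6/25 → 12/25 as k → ∞.
Hence the series converges for |z + 9| < 1/(12/25) = 25/12, so the radius of convergence is 25/12.
At z = -83/12: the terms have absolute value of order k, which does not tend to 0, so the series diverges by the divergence test.
Endpoint z = -133/12: the terms do not tend to 0, so the series diverges.

(-133/12, -83/12)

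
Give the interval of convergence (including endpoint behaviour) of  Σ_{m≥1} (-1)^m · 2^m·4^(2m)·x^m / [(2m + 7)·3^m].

By the ratio test, |a_{m+1}/a_m| = [(2m + 7)/(2(m+1) + 7)] · 2·16/3 → 32/3.
Hence the series converges for |x| < 1/(32/3) = 3/32, so the radius of convergence is 3/32.
Endpoint x = 3/32: the terms alternate in sign and decrease monotonically to 0 in absolute value (size ~ c/m), so the alternating series test gives convergence.
Check x = -3/32: the terms behave like c/m; limit comparison with the harmonic series gives divergence.

(-3/32, 3/32]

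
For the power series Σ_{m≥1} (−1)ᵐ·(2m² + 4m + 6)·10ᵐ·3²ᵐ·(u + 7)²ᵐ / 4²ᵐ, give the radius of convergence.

R = 2√10/15

By the ratio test, |a_{m+1}/a_m| = [(2(m+1)² + 4(m+1) + 6)/(2m² + 4m + 6)] · 10·9/16 → 45/8.
Writing y = (u + 7)², the series in y has radius 8/45, so |u + 7| < √(8/45) and R = 2√10/15.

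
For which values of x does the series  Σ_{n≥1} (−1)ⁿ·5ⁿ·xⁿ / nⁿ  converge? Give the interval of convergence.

(−∞, ∞)

By the Cauchy root test, |a_n|^(1/n) = 5/n → 0.
Since the n-th root of |a_n| tends to 0, the series converges for all real x; R = ∞.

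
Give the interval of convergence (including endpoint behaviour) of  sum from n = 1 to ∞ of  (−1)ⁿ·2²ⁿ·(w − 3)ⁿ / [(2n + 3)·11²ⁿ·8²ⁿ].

(-1933, 1939]

Ratio test: |a_{n+1}/a_n| = [(2n + 3)/(2(n+1) + 3)] · 4/(121·64) → 1/1936 as n → ∞.
Thus R = 1/(1/1936) = 1936.
Check w = 1939: convergence follows from the alternating series test (terms decrease monotonically to 0).
Endpoint w = -1933: the terms are asymptotic to a nonzero constant times 1/n, so the series diverges by limit comparison with Σ 1/n.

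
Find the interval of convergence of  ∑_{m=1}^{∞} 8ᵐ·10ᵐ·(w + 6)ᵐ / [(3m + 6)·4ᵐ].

[-121/20, -119/20)

By the ratio test, |a_{m+1}/a_m| = [(3m + 6)/(3(m+1) + 6)] · 8·10/4 → 20.
Thus R = 1/(20) = 1/20.
Check w = -119/20: comparison with the harmonic series Σ 1/m shows the series diverges.
Check w = -121/20: the terms alternate in sign and decrease monotonically to 0 in absolute value (size ~ c/m), so the alternating series test gives convergence.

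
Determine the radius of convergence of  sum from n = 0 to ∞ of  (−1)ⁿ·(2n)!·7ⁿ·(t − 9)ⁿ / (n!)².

R = 1/28

Apply the ratio test: |a_{n+1}| / |a_n| = (2n+1)·(2n+2)/(n+1)² · 7, which tends to 28 as n → ∞.
Thus R = 1/(28) = 1/28.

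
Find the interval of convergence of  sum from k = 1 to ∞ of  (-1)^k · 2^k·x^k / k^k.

(−∞, ∞)

By the Cauchy root test, |a_k|^(1/k) = 2/k → 0.
Since the k-th root of |a_k| tends to 0, the series converges for all real x; R = ∞.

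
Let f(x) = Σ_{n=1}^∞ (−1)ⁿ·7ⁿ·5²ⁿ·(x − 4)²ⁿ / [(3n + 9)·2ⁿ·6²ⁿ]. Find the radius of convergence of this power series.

By the ratio test, |a_{n+1}/a_n| = [(3n + 9)/(3(n+1) + 9)] · 7·25/(2·36) → 175/72.
Writing y = (x − 4)², the series in y has radius 72/175, so |x − 4| < √(72/175) and R = 6√14/35.

R = 6√14/35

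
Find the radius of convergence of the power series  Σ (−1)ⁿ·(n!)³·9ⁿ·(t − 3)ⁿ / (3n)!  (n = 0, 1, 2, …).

Apply the ratio test: |a_{n+1}| / |a_n| = (n+1)³/[(3n+1)·(3n+2)·(3n+3)] · 9, which tends to 1/3 as n → ∞.
Hence the series converges for |t − 3| < 1/(1/3) = 3, so the radius of convergence is 3.

R = 3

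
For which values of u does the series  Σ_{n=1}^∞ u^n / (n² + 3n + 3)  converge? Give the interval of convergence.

By the ratio test, |a_{n+1}/a_n| = (n² + 3n + 3)/((n+1)² + 3(n+1) + 3) → 1.
Hence R = 1.
Check u = 1: the series is dominated by a constant times Σ 1/n², which converges (p = 2 > 1).
When u = -1, absolute convergence follows by limit comparison with Σ 1/n².

[-1, 1]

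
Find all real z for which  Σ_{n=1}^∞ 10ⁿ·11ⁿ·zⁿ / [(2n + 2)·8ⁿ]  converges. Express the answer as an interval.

[-4/55, 4/55)

The ratio of consecutive coefficients is [(2n + 2)/(2(n+1) + 2)] · 10·11/8 → 55/4.
Hence the series converges for |z| < 1/(55/4) = 4/55, so the radius of convergence is 4/55.
At z = 4/55: the terms behave like c/n; limit comparison with the harmonic series gives divergence.
Endpoint z = -4/55: convergence follows from the alternating series test (terms decrease monotonically to 0).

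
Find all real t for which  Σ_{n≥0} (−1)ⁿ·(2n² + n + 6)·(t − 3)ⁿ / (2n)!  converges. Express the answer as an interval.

Apply the ratio test: |a_{n+1}| / |a_n| = (2(n+1)² + (n+1) + 6)/(2n² + n + 6) · 1/[(2n+1)·(2n+2)], which tends to 0 as n → ∞.
Since the limit is 0 < 1 for every t, the series converges on all of ℝ and R = ∞.

(−∞, ∞)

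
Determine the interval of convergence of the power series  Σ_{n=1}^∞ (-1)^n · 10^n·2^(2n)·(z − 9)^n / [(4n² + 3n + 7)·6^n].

Apply the ratio test: |a_{n+1}| / |a_n| = [(4n² + 3n + 7)/(4(n+1)² + 3(n+1) + 7)] · 10·4/6, which tends to 20/3 as n → ∞.
Thus R = 1/(20/3) = 3/20.
Endpoint z = 183/20: absolute convergence follows by limit comparison with Σ 1/n².
Endpoint z = 177/20: the series is dominated by a constant times Σ 1/n², which converges (p = 2 > 1).

[177/20, 183/20]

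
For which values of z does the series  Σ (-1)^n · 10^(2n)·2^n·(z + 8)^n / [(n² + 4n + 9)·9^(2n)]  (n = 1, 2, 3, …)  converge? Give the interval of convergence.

The ratio of consecutive coefficients is [(n² + 4n + 9)/((n+1)² + 4(n+1) + 9)] · 100·2/81 → 200/81.
Hence the series converges for |z + 8| < 1/(200/81) = 81/200, so the radius of convergence is 81/200.
Endpoint z = -1519/200: the terms are on the order of 1/n², so the series converges absolutely by comparison with the p-series (p = 2 > 1).
When z = -1681/200, absolute convergence follows by limit comparison with Σ 1/n².

[-1681/200, -1519/200]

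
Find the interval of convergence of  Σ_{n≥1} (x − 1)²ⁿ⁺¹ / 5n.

(0, 2)

Apply the ratio test: |a_{n+1}| / |a_n| = 5n/5(n+1), which tends to 1 as n → ∞.
Writing y = (x − 1)², the series in y has radius 1, so |x − 1| < √(1) = 1 and R = 1.
Check x = 2: the terms behave like c/n; limit comparison with the harmonic series gives divergence.
Check x = 0: the terms behave like c/n; limit comparison with the harmonic series gives divergence.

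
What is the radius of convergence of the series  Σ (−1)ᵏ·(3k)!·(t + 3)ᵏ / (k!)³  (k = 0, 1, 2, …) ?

R = 1/27

By the ratio test, |a_{k+1}/a_k| = (3k+1)·(3k+2)·(3k+3)/(k+1)³ → 27.
Hence the series converges for |t + 3| < 1/(27) = 1/27, so the radius of convergence is 1/27.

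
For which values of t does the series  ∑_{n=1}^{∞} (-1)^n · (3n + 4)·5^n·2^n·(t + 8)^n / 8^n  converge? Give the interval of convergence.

(-44/5, -36/5)

By the ratio test, |a_{n+1}/a_n| = [(3(n+1) + 4)/(3n + 4)] · 5·2/8 → 5/4.
Convergence for |t + 8| · 5/4 < 1, i.e. |t + 8| < 4/5. So R = 4/5.
Check t = -36/5: the terms do not tend to 0, so the series diverges.
Check t = -44/5: the terms do not tend to 0, so the series diverges.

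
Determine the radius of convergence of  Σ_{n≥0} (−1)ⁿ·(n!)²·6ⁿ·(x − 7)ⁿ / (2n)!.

R = 2/3

Apply the ratio test: |a_{n+1}| / |a_n| = (n+1)²/[(2n+1)·(2n+2)] · 6, which tends to 3/2 as n → ∞.
Thus R = 1/(3/2) = 2/3.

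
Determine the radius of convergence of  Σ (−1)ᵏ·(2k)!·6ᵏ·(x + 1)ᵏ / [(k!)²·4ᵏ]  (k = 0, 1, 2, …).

R = 1/6

Apply the ratio test: |a_{k+1}| / |a_k| = (2k+1)·(2k+2)/(k+1)² · 6/4, which tends to 6 as k → ∞.
Hence the series converges for |x + 1| < 1/(6) = 1/6, so the radius of convergence is 1/6.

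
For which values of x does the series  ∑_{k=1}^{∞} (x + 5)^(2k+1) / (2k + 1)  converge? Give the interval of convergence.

(-6, -4)

Apply the ratio test: |a_{k+1}| / |a_k| = (2k + 1)/(2(k+1) + 1), which tends to 1 as k → ∞.
Successive powers of (x + 5) differ by 2, so the series converges when |x + 5|² · 1 < 1, i.e. |x + 5| < √(1) = 1. So R = 1.
When x = -4, the terms are asymptotic to a nonzero constant times 1/k, so the series diverges by limit comparison with Σ 1/k.
Endpoint x = -6: the terms are asymptotic to a nonzero constant times 1/k, so the series diverges by limit comparison with Σ 1/k.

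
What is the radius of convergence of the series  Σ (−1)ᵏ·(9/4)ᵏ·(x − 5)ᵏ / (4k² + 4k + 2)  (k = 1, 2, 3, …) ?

Ratio test: |a_{k+1}/a_k| = [(4k² + 4k + 2)/(4(k+1)² + 4(k+1) + 2)] · 9/4 → 9/4 as k → ∞.
Thus R = 1/(9/4) = 4/9.

R = 4/9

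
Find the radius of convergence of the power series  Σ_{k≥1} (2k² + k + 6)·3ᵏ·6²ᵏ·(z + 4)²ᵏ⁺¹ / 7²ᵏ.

R = 7√3/18

By the ratio test, |a_{k+1}/a_k| = [(2(k+1)² + (k+1) + 6)/(2k² + k + 6)] · 3·36/49 → 108/49.
Since the exponent of (z + 4) increases by 2 each term, convergence requires |z + 4|² < 49/108, hence R = 7√3/18.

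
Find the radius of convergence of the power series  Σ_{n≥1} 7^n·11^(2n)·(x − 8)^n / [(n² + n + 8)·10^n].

R = 10/847

Ratio test: |a_{n+1}/a_n| = [(n² + n + 8)/((n+1)² + (n+1) + 8)] · 7·121/10 → 847/10 as n → ∞.
Thus R = 1/(847/10) = 10/847.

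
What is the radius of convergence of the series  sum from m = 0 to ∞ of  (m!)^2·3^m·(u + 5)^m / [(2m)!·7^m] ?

R = 28/3

Ratio test: |a_{m+1}/a_m| = (m+1)²/[(2m+1)·(2m+2)] · 3/7 → 3/28 as m → ∞.
Convergence for |u + 5| · 3/28 < 1, i.e. |u + 5| < 28/3. So R = 28/3.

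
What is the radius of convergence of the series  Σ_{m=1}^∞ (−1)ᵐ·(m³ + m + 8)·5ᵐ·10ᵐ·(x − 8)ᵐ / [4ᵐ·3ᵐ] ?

By the ratio test, |a_{m+1}/a_m| = [((m+1)³ + (m+1) + 8)/(m³ + m + 8)] · 5·10/(4·3) → 25/6.
Hence the series converges for |x − 8| < 1/(25/6) = 6/25, so the radius of convergence is 6/25.

R = 6/25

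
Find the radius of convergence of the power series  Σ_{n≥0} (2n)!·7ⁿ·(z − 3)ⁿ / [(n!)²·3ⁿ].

R = 3/28

By the ratio test, |a_{n+1}/a_n| = (2n+1)·(2n+2)/(n+1)² · 7/3 → 28/3.
The series converges when 28/3 · |z − 3| < 1, giving R = 3/28.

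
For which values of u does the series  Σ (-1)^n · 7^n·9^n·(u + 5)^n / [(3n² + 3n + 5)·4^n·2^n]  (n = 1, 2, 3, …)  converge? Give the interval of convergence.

Ratio test: |a_{n+1}/a_n| = [(3n² + 3n + 5)/(3(n+1)² + 3(n+1) + 5)] · 7·9/(4·2) → 63/8 as n → ∞.
Hence the series converges for |u + 5| < 1/(63/8) = 8/63, so the radius of convergence is 8/63.
At u = -307/63: the series is dominated by a constant times Σ 1/n², which converges (p = 2 > 1).
When u = -323/63, the terms are on the order of 1/n², so the series converges absolutely by comparison with the p-series (p = 2 > 1).

[-323/63, -307/63]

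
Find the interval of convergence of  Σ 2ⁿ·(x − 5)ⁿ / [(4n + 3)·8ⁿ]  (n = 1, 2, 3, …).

Apply the ratio test: |a_{n+1}| / |a_n| = [(4n + 3)/(4(n+1) + 3)] · 2/8, which tends to 1/4 as n → ∞.
Thus R = 1/(1/4) = 4.
Check x = 9: the terms are asymptotic to a nonzero constant times 1/n, so the series diverges by limit comparison with Σ 1/n.
When x = 1, an alternating series whose terms decrease to 0 in absolute value, so it converges by the Leibniz criterion.

[1, 9)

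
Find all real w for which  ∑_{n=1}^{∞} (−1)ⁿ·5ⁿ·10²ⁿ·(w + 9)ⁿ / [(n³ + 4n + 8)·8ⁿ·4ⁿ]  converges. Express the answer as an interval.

The ratio of consecutive coefficients is [(n³ + 4n + 8)/((n+1)³ + 4(n+1) + 8)] · 5·100/(8·4) → 125/8.
The series converges when 125/8 · |w + 9| < 1, giving R = 8/125.
When w = -1117/125, absolute convergence follows by limit comparison with Σ 1/n³.
Check w = -1133/125: the terms are on the order of 1/n³, so the series converges absolutely by comparison with the p-series (p = 3 > 1).

[-1133/125, -1117/125]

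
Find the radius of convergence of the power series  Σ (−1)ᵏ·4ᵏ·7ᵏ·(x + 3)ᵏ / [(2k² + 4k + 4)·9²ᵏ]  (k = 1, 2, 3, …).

R = 81/28

By the ratio test, |a_{k+1}/a_k| = [(2k² + 4k + 4)/(2(k+1)² + 4(k+1) + 4)] · 4·7/81 → 28/81.
Thus R = 1/(28/81) = 81/28.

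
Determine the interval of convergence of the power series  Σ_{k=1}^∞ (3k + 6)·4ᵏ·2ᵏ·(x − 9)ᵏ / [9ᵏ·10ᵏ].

Ratio test: |a_{k+1}/a_k| = [(3(k+1) + 6)/(3k + 6)] · 4·2/(9·10) → 4/45 as k → ∞.
Thus R = 1/(4/45) = 45/4.
At x = 81/4: the terms do not tend to 0, so the series diverges.
Endpoint x = -9/4: the terms have absolute value of order k, which does not tend to 0, so the series diverges by the divergence test.

(-9/4, 81/4)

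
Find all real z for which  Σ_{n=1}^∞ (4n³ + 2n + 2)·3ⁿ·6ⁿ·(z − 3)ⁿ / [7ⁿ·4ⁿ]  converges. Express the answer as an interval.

The ratio of consecutive coefficients is [(4(n+1)³ + 2(n+1) + 2)/(4n³ + 2n + 2)] · 3·6/(7·4) → 9/14.
The series converges when 9/14 · |z − 3| < 1, giving R = 14/9.
At z = 41/9: the terms do not tend to 0, so the series diverges.
At z = 13/9: the n-th term does not approach 0; divergence by the term test.

(13/9, 41/9)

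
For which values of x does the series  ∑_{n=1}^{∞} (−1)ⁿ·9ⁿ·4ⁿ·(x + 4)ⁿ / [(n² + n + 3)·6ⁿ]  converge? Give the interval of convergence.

By the ratio test, |a_{n+1}/a_n| = [(n² + n + 3)/((n+1)² + (n+1) + 3)] · 9·4/6 → 6.
Hence the series converges for |x + 4| < 1/(6) = 1/6, so the radius of convergence is 1/6.
At x = -23/6: the series is dominated by a constant times Σ 1/n², which converges (p = 2 > 1).
At x = -25/6: the terms are on the order of 1/n², so the series converges absolutely by comparison with the p-series (p = 2 > 1).

[-25/6, -23/6]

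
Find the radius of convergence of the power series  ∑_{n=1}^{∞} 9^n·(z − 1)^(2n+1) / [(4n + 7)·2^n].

R = √2/3

Apply the ratio test: |a_{n+1}| / |a_n| = [(4n + 7)/(4(n+1) + 7)] · 9/2, which tends to 9/2 as n → ∞.
Successive powers of (z − 1) differ by 2, so the series converges when |z − 1|² · 9/2 < 1, i.e. |z − 1| < √(2/9). So R = √2/3.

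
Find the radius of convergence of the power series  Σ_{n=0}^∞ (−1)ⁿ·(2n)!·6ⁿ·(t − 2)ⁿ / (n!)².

Ratio test: |a_{n+1}/a_n| = (2n+1)·(2n+2)/(n+1)² · 6 → 24 as n → ∞.
Convergence for |t − 2| · 24 < 1, i.e. |t − 2| < 1/24. So R = 1/24.

R = 1/24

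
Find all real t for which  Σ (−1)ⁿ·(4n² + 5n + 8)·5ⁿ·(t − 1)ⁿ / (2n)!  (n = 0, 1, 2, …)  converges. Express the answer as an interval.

(−∞, ∞)

By the ratio test, |a_{n+1}/a_n| = (4(n+1)² + 5(n+1) + 8)/(4n² + 5n + 8) · 5 · 1/[(2n+1)·(2n+2)] → 0.
The limit is 0, so the series converges for all t; R = ∞.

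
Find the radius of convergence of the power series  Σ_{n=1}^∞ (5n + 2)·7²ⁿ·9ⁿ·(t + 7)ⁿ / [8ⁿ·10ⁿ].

Ratio test: |a_{n+1}/a_n| = [(5(n+1) + 2)/(5n + 2)] · 49·9/(8·10) → 441/80 as n → ∞.
Hence the series converges for |t + 7| < 1/(441/80) = 80/441, so the radius of convergence is 80/441.

R = 80/441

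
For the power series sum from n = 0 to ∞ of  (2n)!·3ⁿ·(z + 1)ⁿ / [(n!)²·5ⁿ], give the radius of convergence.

Apply the ratio test: |a_{n+1}| / |a_n| = (2n+1)·(2n+2)/(n+1)² · 3/5, which tends to 12/5 as n → ∞.
The series converges when 12/5 · |z + 1| < 1, giving R = 5/12.

R = 5/12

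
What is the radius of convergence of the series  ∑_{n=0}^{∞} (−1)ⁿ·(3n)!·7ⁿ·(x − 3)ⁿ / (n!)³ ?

The ratio of consecutive coefficients is (3n+1)·(3n+2)·(3n+3)/(n+1)³ · 7 → 189.
Thus R = 1/(189) = 1/189.

R = 1/189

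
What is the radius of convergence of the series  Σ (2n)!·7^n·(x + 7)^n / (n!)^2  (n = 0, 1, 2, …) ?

R = 1/28

Apply the ratio test: |a_{n+1}| / |a_n| = (2n+1)·(2n+2)/(n+1)² · 7, which tends to 28 as n → ∞.
Thus R = 1/(28) = 1/28.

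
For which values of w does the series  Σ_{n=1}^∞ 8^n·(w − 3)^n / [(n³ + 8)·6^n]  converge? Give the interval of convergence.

[9/4, 15/4]

The ratio of consecutive coefficients is [(n³ + 8)/((n+1)³ + 8)] · 8/6 → 4/3.
Convergence for |w − 3| · 4/3 < 1, i.e. |w − 3| < 3/4. So R = 3/4.
At w = 15/4: the series is dominated by a constant times Σ 1/n³, which converges (p = 3 > 1).
When w = 9/4, absolute convergence follows by limit comparison with Σ 1/n³.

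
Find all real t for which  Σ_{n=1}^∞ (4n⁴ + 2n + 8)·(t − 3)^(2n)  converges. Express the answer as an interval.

By the ratio test, |a_{n+1}/a_n| = (4(n+1)⁴ + 2(n+1) + 8)/(4n⁴ + 2n + 8) → 1.
Successive powers of (t − 3) differ by 2, so the series converges when |t − 3|² · 1 < 1, i.e. |t − 3| < √(1) = 1. So R = 1.
At t = 4: the terms do not tend to 0, so the series diverges.
Check t = 2: the terms do not tend to 0, so the series diverges.

(2, 4)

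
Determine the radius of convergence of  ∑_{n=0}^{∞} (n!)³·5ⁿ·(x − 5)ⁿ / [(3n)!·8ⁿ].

R = 216/5

Apply the ratio test: |a_{n+1}| / |a_n| = (n+1)³/[(3n+1)·(3n+2)·(3n+3)] · 5/8, which tends to 5/216 as n → ∞.
Convergence for |x − 5| · 5/216 < 1, i.e. |x − 5| < 216/5. So R = 216/5.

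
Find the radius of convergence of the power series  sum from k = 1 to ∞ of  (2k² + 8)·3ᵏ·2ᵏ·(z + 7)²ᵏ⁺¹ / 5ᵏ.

R = √30/6

Ratio test: |a_{k+1}/a_k| = [(2(k+1)² + 8)/(2k² + 8)] · 3·2/5 → 6/5 as k → ∞.
Since the exponent of (z + 7) increases by 2 each term, convergence requires |z + 7|² < 5/6, hence R = √30/6.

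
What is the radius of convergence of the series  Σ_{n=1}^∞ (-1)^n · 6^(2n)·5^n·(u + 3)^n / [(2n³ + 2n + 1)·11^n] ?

R = 11/180

Apply the ratio test: |a_{n+1}| / |a_n| = [(2n³ + 2n + 1)/(2(n+1)³ + 2(n+1) + 1)] · 36·5/11, which tends to 180/11 as n → ∞.
The series converges when 180/11 · |u + 3| < 1, giving R = 11/180.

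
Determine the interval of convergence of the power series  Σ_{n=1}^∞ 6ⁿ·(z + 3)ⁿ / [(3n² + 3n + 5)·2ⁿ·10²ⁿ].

[-109/3, 91/3]

The ratio of consecutive coefficients is [(3n² + 3n + 5)/(3(n+1)² + 3(n+1) + 5)] · 6/(2·100) → 3/100.
The series converges when 3/100 · |z + 3| < 1, giving R = 100/3.
Check z = 91/3: the terms are on the order of 1/n², so the series converges absolutely by comparison with the p-series (p = 2 > 1).
Check z = -109/3: absolute convergence follows by limit comparison with Σ 1/n².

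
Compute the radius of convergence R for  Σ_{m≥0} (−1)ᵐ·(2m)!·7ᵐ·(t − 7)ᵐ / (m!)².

The ratio of consecutive coefficients is (2m+1)·(2m+2)/(m+1)² · 7 → 28.
The series converges when 28 · |t − 7| < 1, giving R = 1/28.

R = 1/28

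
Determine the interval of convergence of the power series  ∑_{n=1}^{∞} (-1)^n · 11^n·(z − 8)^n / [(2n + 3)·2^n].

Ratio test: |a_{n+1}/a_n| = [(2n + 3)/(2(n+1) + 3)] · 11/2 → 11/2 as n → ∞.
Convergence for |z − 8| · 11/2 < 1, i.e. |z − 8| < 2/11. So R = 2/11.
At z = 90/11: the terms alternate in sign and decrease monotonically to 0 in absolute value (size ~ c/n), so the alternating series test gives convergence.
At z = 86/11: the terms are asymptotic to a nonzero constant times 1/n, so the series diverges by limit comparison with Σ 1/n.

(86/11, 90/11]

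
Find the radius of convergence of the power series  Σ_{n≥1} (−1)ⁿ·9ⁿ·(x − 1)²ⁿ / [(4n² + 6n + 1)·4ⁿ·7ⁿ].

By the ratio test, |a_{n+1}/a_n| = [(4n² + 6n + 1)/(4(n+1)² + 6(n+1) + 1)] · 9/(4·7) → 9/28.
Successive powers of (x − 1) differ by 2, so the series converges when |x − 1|² · 9/28 < 1, i.e. |x − 1| < √(28/9). So R = 2√7/3.

R = 2√7/3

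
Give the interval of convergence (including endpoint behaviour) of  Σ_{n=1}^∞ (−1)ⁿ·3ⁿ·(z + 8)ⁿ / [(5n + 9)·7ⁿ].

The ratio of consecutive coefficients is [(5n + 9)/(5(n+1) + 9)] · 3/7 → 3/7.
Thus R = 1/(3/7) = 7/3.
Endpoint z = -17/3: an alternating series whose terms decrease to 0 in absolute value, so it converges by the Leibniz criterion.
Endpoint z = -31/3: comparison with the harmonic series Σ 1/n shows the series diverges.

(-31/3, -17/3]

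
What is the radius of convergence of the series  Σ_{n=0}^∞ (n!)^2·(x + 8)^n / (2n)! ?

By the ratio test, |a_{n+1}/a_n| = (n+1)²/[(2n+1)·(2n+2)] → 1/4.
The series converges when 1/4 · |x + 8| < 1, giving R = 4.

R = 4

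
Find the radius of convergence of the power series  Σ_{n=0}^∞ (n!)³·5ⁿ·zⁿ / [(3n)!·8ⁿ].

R = 216/5

Apply the ratio test: |a_{n+1}| / |a_n| = (n+1)³/[(3n+1)·(3n+2)·(3n+3)] · 5/8, which tends to 5/216 as n → ∞.
Convergence for |z| · 5/216 < 1, i.e. |z| < 216/5. So R = 216/5.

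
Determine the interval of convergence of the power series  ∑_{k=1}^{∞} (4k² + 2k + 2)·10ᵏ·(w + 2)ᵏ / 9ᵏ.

By the ratio test, |a_{k+1}/a_k| = [(4(k+1)² + 2(k+1) + 2)/(4k² + 2k + 2)] · 10/9 → 10/9.
Thus R = 1/(10/9) = 9/10.
Check w = -11/10: the terms do not tend to 0, so the series diverges.
Endpoint w = -29/10: the terms do not tend to 0, so the series diverges.

(-29/10, -11/10)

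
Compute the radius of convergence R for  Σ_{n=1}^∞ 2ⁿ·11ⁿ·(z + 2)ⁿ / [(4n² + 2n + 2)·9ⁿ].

R = 9/22

Apply the ratio test: |a_{n+1}| / |a_n| = [(4n² + 2n + 2)/(4(n+1)² + 2(n+1) + 2)] · 2·11/9, which tends to 22/9 as n → ∞.
Thus R = 1/(22/9) = 9/22.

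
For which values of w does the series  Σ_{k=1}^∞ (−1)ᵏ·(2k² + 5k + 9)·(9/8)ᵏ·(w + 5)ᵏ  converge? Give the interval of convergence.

(-53/9, -37/9)

By the ratio test, |a_{k+1}/a_k| = [(2(k+1)² + 5(k+1) + 9)/(2k² + 5k + 9)] · 9/8 → 9/8.
Thus R = 1/(9/8) = 8/9.
When w = -37/9, the terms do not tend to 0, so the series diverges.
At w = -53/9: the k-th term does not approach 0; divergence by the term test.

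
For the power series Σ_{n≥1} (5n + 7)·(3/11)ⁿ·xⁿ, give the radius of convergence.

R = 11/3

By the ratio test, |a_{n+1}/a_n| = [(5(n+1) + 7)/(5n + 7)] · 3/11 → 3/11.
Thus R = 1/(3/11) = 11/3.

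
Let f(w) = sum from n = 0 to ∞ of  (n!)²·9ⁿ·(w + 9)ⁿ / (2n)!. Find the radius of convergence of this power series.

R = 4/9

The ratio of consecutive coefficients is (n+1)²/[(2n+1)·(2n+2)] · 9 → 9/4.
The series converges when 9/4 · |w + 9| < 1, giving R = 4/9.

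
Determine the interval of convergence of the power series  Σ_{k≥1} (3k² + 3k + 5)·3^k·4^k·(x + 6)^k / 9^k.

(-27/4, -21/4)

Apply the ratio test: |a_{k+1}| / |a_k| = [(3(k+1)² + 3(k+1) + 5)/(3k² + 3k + 5)] · 3·4/9, which tends to 4/3 as k → ∞.
Convergence for |x + 6| · 4/3 < 1, i.e. |x + 6| < 3/4. So R = 3/4.
Endpoint x = -21/4: the k-th term does not approach 0; divergence by the term test.
When x = -27/4, the k-th term does not approach 0; divergence by the term test.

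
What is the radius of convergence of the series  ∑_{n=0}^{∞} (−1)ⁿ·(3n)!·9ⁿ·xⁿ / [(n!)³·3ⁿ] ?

Apply the ratio test: |a_{n+1}| / |a_n| = (3n+1)·(3n+2)·(3n+3)/(n+1)³ · 9/3, which tends to 81 as n → ∞.
Hence the series converges for |x| < 1/(81) = 1/81, so the radius of convergence is 1/81.

R = 1/81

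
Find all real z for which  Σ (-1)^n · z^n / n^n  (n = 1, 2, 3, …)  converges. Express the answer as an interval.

Applying the root test, |a_n|^(1/n) = 1/n → 0.
The limit is 0 for every z, so R = ∞.

(−∞, ∞)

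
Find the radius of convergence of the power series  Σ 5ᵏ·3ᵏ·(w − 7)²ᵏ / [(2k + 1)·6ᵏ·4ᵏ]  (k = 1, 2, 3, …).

R = 2√10/5

The ratio of consecutive coefficients is [(2k + 1)/(2(k+1) + 1)] · 5·3/(6·4) → 5/8.
Successive powers of (w − 7) differ by 2, so the series converges when |w − 7|² · 5/8 < 1, i.e. |w − 7| < √(8/5). So R = 2√10/5.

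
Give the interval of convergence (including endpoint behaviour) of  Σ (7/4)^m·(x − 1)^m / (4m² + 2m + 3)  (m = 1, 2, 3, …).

The ratio of consecutive coefficients is [(4m² + 2m + 3)/(4(m+1)² + 2(m+1) + 3)] · 7/4 → 7/4.
The series converges when 7/4 · |x − 1| < 1, giving R = 4/7.
When x = 11/7, the terms are on the order of 1/m², so the series converges absolutely by comparison with the p-series (p = 2 > 1).
When x = 3/7, the series is dominated by a constant times Σ 1/m², which converges (p = 2 > 1).

[3/7, 11/7]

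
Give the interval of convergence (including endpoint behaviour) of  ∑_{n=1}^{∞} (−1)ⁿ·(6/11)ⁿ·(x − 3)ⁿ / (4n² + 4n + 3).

Apply the ratio test: |a_{n+1}| / |a_n| = [(4n² + 4n + 3)/(4(n+1)² + 4(n+1) + 3)] · 6/11, which tends to 6/11 as n → ∞.
The series converges when 6/11 · |x − 3| < 1, giving R = 11/6.
At x = 29/6: the series is dominated by a constant times Σ 1/n², which converges (p = 2 > 1).
At x = 7/6: the terms are on the order of 1/n², so the series converges absolutely by comparison with the p-series (p = 2 > 1).

[7/6, 29/6]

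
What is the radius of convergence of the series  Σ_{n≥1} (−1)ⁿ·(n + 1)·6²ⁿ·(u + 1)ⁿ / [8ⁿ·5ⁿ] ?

R = 10/9

By the ratio test, |a_{n+1}/a_n| = [((n+1) + 1)/(n + 1)] · 36/(8·5) → 9/10.
Hence the series converges for |u + 1| < 1/(9/10) = 10/9, so the radius of convergence is 10/9.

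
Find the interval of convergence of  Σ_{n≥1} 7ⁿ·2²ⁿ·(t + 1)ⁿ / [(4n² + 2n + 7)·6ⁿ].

[-17/14, -11/14]

Ratio test: |a_{n+1}/a_n| = [(4n² + 2n + 7)/(4(n+1)² + 2(n+1) + 7)] · 7·4/6 → 14/3 as n → ∞.
Thus R = 1/(14/3) = 3/14.
Endpoint t = -11/14: the series is dominated by a constant times Σ 1/n², which converges (p = 2 > 1).
Endpoint t = -17/14: absolute convergence follows by limit comparison with Σ 1/n².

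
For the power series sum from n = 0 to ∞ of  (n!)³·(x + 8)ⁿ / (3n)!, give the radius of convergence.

R = 27

Ratio test: |a_{n+1}/a_n| = (n+1)³/[(3n+1)·(3n+2)·(3n+3)] → 1/27 as n → ∞.
Thus R = 1/(1/27) = 27.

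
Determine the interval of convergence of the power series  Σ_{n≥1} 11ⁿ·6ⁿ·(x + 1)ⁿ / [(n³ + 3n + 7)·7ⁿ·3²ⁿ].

[-43/22, -1/22]

The ratio of consecutive coefficients is [(n³ + 3n + 7)/((n+1)³ + 3(n+1) + 7)] · 11·6/(7·9) → 22/21.
Thus R = 1/(22/21) = 21/22.
Endpoint x = -1/22: the terms are on the order of 1/n³, so the series converges absolutely by comparison with the p-series (p = 3 > 1).
When x = -43/22, the terms are on the order of 1/n³, so the series converges absolutely by comparison with the p-series (p = 3 > 1).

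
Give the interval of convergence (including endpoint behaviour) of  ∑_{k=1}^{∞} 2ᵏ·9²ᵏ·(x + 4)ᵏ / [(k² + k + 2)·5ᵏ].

[-653/162, -643/162]

By the ratio test, |a_{k+1}/a_k| = [(k² + k + 2)/((k+1)² + (k+1) + 2)] · 2·81/5 → 162/5.
The series converges when 162/5 · |x + 4| < 1, giving R = 5/162.
Endpoint x = -643/162: absolute convergence follows by limit comparison with Σ 1/k².
Endpoint x = -653/162: absolute convergence follows by limit comparison with Σ 1/k².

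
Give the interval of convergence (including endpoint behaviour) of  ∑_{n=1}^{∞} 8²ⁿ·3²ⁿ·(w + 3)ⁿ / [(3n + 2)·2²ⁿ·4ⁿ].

[-109/36, -107/36)

The ratio of consecutive coefficients is [(3n + 2)/(3(n+1) + 2)] · 64·9/(4·4) → 36.
Convergence for |w + 3| · 36 < 1, i.e. |w + 3| < 1/36. So R = 1/36.
At w = -107/36: the terms behave like c/n; limit comparison with the harmonic series gives divergence.
Check w = -109/36: convergence follows from the alternating series test (terms decrease monotonically to 0).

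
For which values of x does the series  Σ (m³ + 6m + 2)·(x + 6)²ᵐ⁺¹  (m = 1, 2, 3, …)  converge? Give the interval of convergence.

Apply the ratio test: |a_{m+1}| / |a_m| = ((m+1)³ + 6(m+1) + 2)/(m³ + 6m + 2), which tends to 1 as m → ∞.
Successive powers of (x + 6) differ by 2, so the series converges when |x + 6|² · 1 < 1, i.e. |x + 6| < √(1) = 1. So R = 1.
Check x = -5: the terms do not tend to 0, so the series diverges.
Check x = -7: the terms do not tend to 0, so the series diverges.

(-7, -5)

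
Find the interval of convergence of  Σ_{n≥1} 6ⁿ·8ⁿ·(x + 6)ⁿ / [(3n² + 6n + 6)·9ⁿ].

By the ratio test, |a_{n+1}/a_n| = [(3n² + 6n + 6)/(3(n+1)² + 6(n+1) + 6)] · 6·8/9 → 16/3.
Convergence for |x + 6| · 16/3 < 1, i.e. |x + 6| < 3/16. So R = 3/16.
When x = -93/16, absolute convergence follows by limit comparison with Σ 1/n².
At x = -99/16: the series is dominated by a constant times Σ 1/n², which converges (p = 2 > 1).

[-99/16, -93/16]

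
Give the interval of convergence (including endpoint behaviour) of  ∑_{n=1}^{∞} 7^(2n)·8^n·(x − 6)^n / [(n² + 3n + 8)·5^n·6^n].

[1161/196, 1191/196]

Apply the ratio test: |a_{n+1}| / |a_n| = [(n² + 3n + 8)/((n+1)² + 3(n+1) + 8)] · 49·8/(5·6), which tends to 196/15 as n → ∞.
Hence the series converges for |x − 6| < 1/(196/15) = 15/196, so the radius of convergence is 15/196.
When x = 1191/196, the terms are on the order of 1/n², so the series converges absolutely by comparison with the p-series (p = 2 > 1).
At x = 1161/196: absolute convergence follows by limit comparison with Σ 1/n².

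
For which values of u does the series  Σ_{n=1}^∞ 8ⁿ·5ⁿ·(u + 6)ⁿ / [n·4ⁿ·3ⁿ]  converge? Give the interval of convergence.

By the ratio test, |a_{n+1}/a_n| = [n/(n+1)] · 8·5/(4·3) → 10/3.
Hence the series converges for |u + 6| < 1/(10/3) = 3/10, so the radius of convergence is 3/10.
Endpoint u = -57/10: the terms behave like c/n; limit comparison with the harmonic series gives divergence.
Endpoint u = -63/10: the terms alternate in sign and decrease monotonically to 0 in absolute value (size ~ c/n), so the alternating series test gives convergence.

[-63/10, -57/10)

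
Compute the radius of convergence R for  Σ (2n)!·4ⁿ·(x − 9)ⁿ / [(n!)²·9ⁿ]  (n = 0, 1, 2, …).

Apply the ratio test: |a_{n+1}| / |a_n| = (2n+1)·(2n+2)/(n+1)² · 4/9, which tends to 16/9 as n → ∞.
The series converges when 16/9 · |x − 9| < 1, giving R = 9/16.

R = 9/16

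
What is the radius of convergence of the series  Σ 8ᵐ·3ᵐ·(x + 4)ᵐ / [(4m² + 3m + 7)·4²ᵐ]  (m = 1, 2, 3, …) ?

R = 2/3

Ratio test: |a_{m+1}/a_m| = [(4m² + 3m + 7)/(4(m+1)² + 3(m+1) + 7)] · 8·3/16 → 3/2 as m → ∞.
Thus R = 1/(3/2) = 2/3.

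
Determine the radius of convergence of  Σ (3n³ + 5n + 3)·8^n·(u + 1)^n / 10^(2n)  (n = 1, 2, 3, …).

The ratio of consecutive coefficients is [(3(n+1)³ + 5(n+1) + 3)/(3n³ + 5n + 3)] · 8/100 → 2/25.
Convergence for |u + 1| · 2/25 < 1, i.e. |u + 1| < 25/2. So R = 25/2.

R = 25/2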